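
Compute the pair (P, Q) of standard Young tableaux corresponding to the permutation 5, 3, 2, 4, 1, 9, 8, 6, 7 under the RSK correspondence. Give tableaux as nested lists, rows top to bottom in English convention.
P = [[1, 4, 6, 7], [2, 8], [3, 9], [5]], Q = [[1, 4, 6, 9], [2, 7], [3, 8], [5]]

Insert each entry of the permutation into P by Schensted row insertion, recording in Q the position of each new cell.

Insert 5: appended to row 1. P = [[5]].
Insert 3: 3 bumps 5 from row 1; 5 starts row 2. P = [[3], [5]].
Insert 2: 2 bumps 3 from row 1; 3 bumps 5 from row 2; 5 starts row 3. P = [[2], [3], [5]].
Insert 4: appended to row 1. P = [[2, 4], [3], [5]].
Insert 1: 1 bumps 2 from row 1; 2 bumps 3 from row 2; 3 bumps 5 from row 3; 5 starts row 4. P = [[1, 4], [2], [3], [5]].
Insert 9: appended to row 1. P = [[1, 4, 9], [2], [3], [5]].
Insert 8: 8 bumps 9 from row 1; 9 appends to row 2. P = [[1, 4, 8], [2, 9], [3], [5]].
Insert 6: 6 bumps 8 from row 1; 8 bumps 9 from row 2; 9 appends to row 3. P = [[1, 4, 6], [2, 8], [3, 9], [5]].
Insert 7: appended to row 1. P = [[1, 4, 6, 7], [2, 8], [3, 9], [5]].

So P = [[1, 4, 6, 7], [2, 8], [3, 9], [5]], Q = [[1, 4, 6, 9], [2, 7], [3, 8], [5]].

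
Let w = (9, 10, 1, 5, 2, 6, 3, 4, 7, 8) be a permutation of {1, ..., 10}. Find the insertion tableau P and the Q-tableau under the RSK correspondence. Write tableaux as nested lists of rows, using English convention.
P = [[1, 2, 3, 4, 7, 8], [5, 6], [9, 10]], Q = [[1, 2, 6, 8, 9, 10], [3, 4], [5, 7]]

Insert each entry of the permutation into P by Schensted row insertion, recording in Q the position of each new cell.

Insert 9: appended to row 1. P = [[9]].
Insert 10: appended to row 1. P = [[9, 10]].
Insert 1: 1 bumps 9 from row 1; 9 starts row 2. P = [[1, 10], [9]].
Insert 5: 5 bumps 10 from row 1; 10 appends to row 2. P = [[1, 5], [9, 10]].
Insert 2: 2 bumps 5 from row 1; 5 bumps 9 from row 2; 9 starts row 3. P = [[1, 2], [5, 10], [9]].
Insert 6: appended to row 1. P = [[1, 2, 6], [5, 10], [9]].
Insert 3: 3 bumps 6 from row 1; 6 bumps 10 from row 2; 10 appends to row 3. P = [[1, 2, 3], [5, 6], [9, 10]].
Insert 4: appended to row 1. P = [[1, 2, 3, 4], [5, 6], [9, 10]].
Insert 7: appended to row 1. P = [[1, 2, 3, 4, 7], [5, 6], [9, 10]].
Insert 8: appended to row 1. P = [[1, 2, 3, 4, 7, 8], [5, 6], [9, 10]].

So P = [[1, 2, 3, 4, 7, 8], [5, 6], [9, 10]], Q = [[1, 2, 6, 8, 9, 10], [3, 4], [5, 7]].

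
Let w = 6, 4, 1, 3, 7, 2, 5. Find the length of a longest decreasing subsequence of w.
4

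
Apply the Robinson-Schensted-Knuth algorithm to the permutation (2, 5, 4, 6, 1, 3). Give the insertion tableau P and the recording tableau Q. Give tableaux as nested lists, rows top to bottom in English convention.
P = [[1, 3, 6], [2, 4], [5]], Q = [[1, 2, 4], [3, 6], [5]]

Insert each entry of the permutation into P by Schensted row insertion, recording in Q the position of each new cell.

Insert 2: appended to row 1. P = [[2]].
Insert 5: appended to row 1. P = [[2, 5]].
Insert 4: 4 bumps 5 from row 1; 5 starts row 2. P = [[2, 4], [5]].
Insert 6: appended to row 1. P = [[2, 4, 6], [5]].
Insert 1: 1 bumps 2 from row 1; 2 bumps 5 from row 2; 5 starts row 3. P = [[1, 4, 6], [2], [5]].
Insert 3: 3 bumps 4 from row 1; 4 appends to row 2. P = [[1, 3, 6], [2, 4], [5]].

So P = [[1, 3, 6], [2, 4], [5]], Q = [[1, 2, 4], [3, 6], [5]].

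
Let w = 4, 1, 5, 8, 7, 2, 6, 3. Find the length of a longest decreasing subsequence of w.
4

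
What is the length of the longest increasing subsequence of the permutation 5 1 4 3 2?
2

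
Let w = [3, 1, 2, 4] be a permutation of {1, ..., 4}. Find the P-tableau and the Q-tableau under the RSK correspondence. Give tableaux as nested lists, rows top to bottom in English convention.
Insert each entry of the permutation into P by Schensted row insertion, recording in Q the position of each new cell.

Insert 3: appended to row 1. P = [[3]], Q = [[1]].
Insert 1: 1 bumps 3 from row 1; 3 starts row 2. P = [[1], [3]], Q = [[1], [2]].
Insert 2: appended to row 1. P = [[1, 2], [3]], Q = [[1, 3], [2]].
Insert 4: appended to row 1. P = [[1, 2, 4], [3]], Q = [[1, 3, 4], [2]].

So P = [[1, 2, 4], [3]], Q = [[1, 3, 4], [2]].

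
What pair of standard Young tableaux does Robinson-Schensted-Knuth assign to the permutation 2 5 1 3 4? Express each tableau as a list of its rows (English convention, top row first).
P = [[1, 3, 4], [2, 5]], Q = [[1, 2, 5], [3, 4]]

Insert each entry of the permutation into P by Schensted row insertion, recording in Q the position of each new cell.

Insert 2: appended to row 1. P = [[2]].
Insert 5: appended to row 1. P = [[2, 5]].
Insert 1: 1 bumps 2 from row 1; 2 starts row 2. P = [[1, 5], [2]].
Insert 3: 3 bumps 5 from row 1; 5 appends to row 2. P = [[1, 3], [2, 5]].
Insert 4: appended to row 1. P = [[1, 3, 4], [2, 5]].

So P = [[1, 3, 4], [2, 5]], Q = [[1, 2, 5], [3, 4]].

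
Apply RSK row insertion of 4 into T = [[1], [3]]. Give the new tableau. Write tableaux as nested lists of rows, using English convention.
[[1, 4], [3]]

4 is larger than every entry of row 1, so it is appended to row 1. The new tableau is [[1, 4], [3]].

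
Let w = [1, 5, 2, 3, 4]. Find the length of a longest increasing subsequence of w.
4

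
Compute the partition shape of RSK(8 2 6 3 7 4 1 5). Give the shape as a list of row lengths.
[4, 2, 1, 1]

RSK row insertion gives P = [[1, 3, 4, 5], [2, 7], [6], [8]], which has shape [4, 2, 1, 1].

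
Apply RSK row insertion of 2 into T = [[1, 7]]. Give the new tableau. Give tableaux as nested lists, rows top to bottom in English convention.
In row 1, 2 replaces 7 (the leftmost entry greater than 2); 7 is bumped to row 2. 7 starts a new row 2. The new tableau is [[1, 2], [7]].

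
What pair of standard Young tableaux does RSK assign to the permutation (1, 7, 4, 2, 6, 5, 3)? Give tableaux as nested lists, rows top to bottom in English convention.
P = [[1, 2, 3], [4, 5], [6], [7]], Q = [[1, 2, 5], [3, 6], [4], [7]]

Insert each entry of the permutation into P by Schensted row insertion, recording in Q the position of each new cell.

Insert 1: appended to row 1. P = [[1]].
Insert 7: appended to row 1. P = [[1, 7]].
Insert 4: 4 bumps 7 from row 1; 7 starts row 2. P = [[1, 4], [7]].
Insert 2: 2 bumps 4 from row 1; 4 bumps 7 from row 2; 7 starts row 3. P = [[1, 2], [4], [7]].
Insert 6: appended to row 1. P = [[1, 2, 6], [4], [7]].
Insert 5: 5 bumps 6 from row 1; 6 appends to row 2. P = [[1, 2, 5], [4, 6], [7]].
Insert 3: 3 bumps 5 from row 1; 5 bumps 6 from row 2; 6 bumps 7 from row 3; 7 starts row 4. P = [[1, 2, 3], [4, 5], [6], [7]].

So P = [[1, 2, 3], [4, 5], [6], [7]], Q = [[1, 2, 5], [3, 6], [4], [7]].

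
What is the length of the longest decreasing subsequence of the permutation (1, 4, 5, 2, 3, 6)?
2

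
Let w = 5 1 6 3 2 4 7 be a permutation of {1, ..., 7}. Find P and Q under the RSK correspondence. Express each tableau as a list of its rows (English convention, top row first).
Insert each entry of the permutation into P by Schensted row insertion, recording in Q the position of each new cell.

Insert 5: appended to row 1. P = [[5]].
Insert 1: 1 bumps 5 from row 1; 5 starts row 2. P = [[1], [5]].
Insert 6: appended to row 1. P = [[1, 6], [5]].
Insert 3: 3 bumps 6 from row 1; 6 appends to row 2. P = [[1, 3], [5, 6]].
Insert 2: 2 bumps 3 from row 1; 3 bumps 5 from row 2; 5 starts row 3. P = [[1, 2], [3, 6], [5]].
Insert 4: appended to row 1. P = [[1, 2, 4], [3, 6], [5]].
Insert 7: appended to row 1. P = [[1, 2, 4, 7], [3, 6], [5]].

So P = [[1, 2, 4, 7], [3, 6], [5]], Q = [[1, 3, 6, 7], [2, 4], [5]].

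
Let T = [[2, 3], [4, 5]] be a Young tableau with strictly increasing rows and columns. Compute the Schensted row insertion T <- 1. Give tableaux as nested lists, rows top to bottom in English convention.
[[1, 3], [2, 5], [4]]

In row 1, 1 replaces 2 (the leftmost entry greater than 1); 2 is bumped to row 2. In row 2, 2 replaces 4 (the leftmost entry greater than 2); 4 is bumped to row 3. 4 starts a new row 3. The new tableau is [[1, 3], [2, 5], [4]].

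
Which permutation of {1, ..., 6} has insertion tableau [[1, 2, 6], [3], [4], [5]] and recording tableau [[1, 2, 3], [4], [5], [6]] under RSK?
1 5 6 4 3 2

Reverse the RSK construction: for i from n down to 1, find the cell of Q containing i, remove the entry at that cell from P, and reverse-bump it up through P; the value ejected from row 1 is w(i).

Step i=6: Q has 6 at row 4, column 1; remove 5 from row 4 of P and reverse-bump: 5 enters row 3 and ejects 4; 4 enters row 2 and ejects 3; 3 enters row 1 and ejects 2. So w(6) = 2. P is now [[1, 3, 6], [4], [5]].
Step i=5: Q has 5 at row 3, column 1; remove 5 from row 3 of P and reverse-bump: 5 enters row 2 and ejects 4; 4 enters row 1 and ejects 3. So w(5) = 3. P is now [[1, 4, 6], [5]].
Step i=4: Q has 4 at row 2, column 1; remove 5 from row 2 of P and reverse-bump: 5 enters row 1 and ejects 4. So w(4) = 4. P is now [[1, 5, 6]].
Step i=3: Q has 3 at row 1, column 3; remove that cell from P, ejecting 6. So w(3) = 6. P is now [[1, 5]].
Step i=2: Q has 2 at row 1, column 2; remove that cell from P, ejecting 5. So w(2) = 5. P is now [[1]].
Step i=1: Q has 1 at row 1, column 1; remove that cell from P, ejecting 1. So w(1) = 1. P is now [].

So w = 1 5 6 4 3 2.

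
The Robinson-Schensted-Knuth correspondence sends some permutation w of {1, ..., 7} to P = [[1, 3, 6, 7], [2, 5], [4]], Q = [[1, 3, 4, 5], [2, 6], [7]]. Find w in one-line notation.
4 2 5 6 7 3 1

Reverse RSK: for i = n, n-1, ..., 1, locate i in Q, remove the corresponding corner cell from P, and reverse-bump its entry up through P; the value ejected from row 1 is w(i).

So w = 4 2 5 6 7 3 1.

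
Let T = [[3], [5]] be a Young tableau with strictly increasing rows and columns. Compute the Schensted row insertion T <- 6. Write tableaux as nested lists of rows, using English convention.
6 is larger than every entry of row 1, so it is appended to row 1. The new tableau is [[3, 6], [5]].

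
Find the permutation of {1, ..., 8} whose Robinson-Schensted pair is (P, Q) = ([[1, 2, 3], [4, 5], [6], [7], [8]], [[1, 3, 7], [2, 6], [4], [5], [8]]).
8 4 7 6 1 2 5 3

Reverse the RSK construction: for i from n down to 1, find the cell of Q containing i, remove the entry at that cell from P, and reverse-bump it up through P; the value ejected from row 1 is w(i).

Step i=8: Q has 8 at row 5, column 1; remove 8 from row 5 of P and reverse-bump: 8 enters row 4 and ejects 7; 7 enters row 3 and ejects 6; 6 enters row 2 and ejects 5; 5 enters row 1 and ejects 3. So w(8) = 3. P is now [[1, 2, 5], [4, 6], [7], [8]].
Step i=7: Q has 7 at row 1, column 3; remove that cell from P, ejecting 5. So w(7) = 5. P is now [[1, 2], [4, 6], [7], [8]].
Step i=6: Q has 6 at row 2, column 2; remove 6 from row 2 of P and reverse-bump: 6 enters row 1 and ejects 2. So w(6) = 2. P is now [[1, 6], [4], [7], [8]].
Step i=5: Q has 5 at row 4, column 1; remove 8 from row 4 of P and reverse-bump: 8 enters row 3 and ejects 7; 7 enters row 2 and ejects 4; 4 enters row 1 and ejects 1. So w(5) = 1. P is now [[4, 6], [7], [8]].
Step i=4: Q has 4 at row 3, column 1; remove 8 from row 3 of P and reverse-bump: 8 enters row 2 and ejects 7; 7 enters row 1 and ejects 6. So w(4) = 6. P is now [[4, 7], [8]].
Step i=3: Q has 3 at row 1, column 2; remove that cell from P, ejecting 7. So w(3) = 7. P is now [[4], [8]].
Step i=2: Q has 2 at row 2, column 1; remove 8 from row 2 of P and reverse-bump: 8 enters row 1 and ejects 4. So w(2) = 4. P is now [[8]].
Step i=1: Q has 1 at row 1, column 1; remove that cell from P, ejecting 8. So w(1) = 8. P is now [].

So w = 8 4 7 6 1 2 5 3.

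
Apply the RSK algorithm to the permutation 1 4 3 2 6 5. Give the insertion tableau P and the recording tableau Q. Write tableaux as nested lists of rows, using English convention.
Insert each entry of the permutation into P by Schensted row insertion, recording in Q the position of each new cell.

Insert 1: appended to row 1. P = [[1]].
Insert 4: appended to row 1. P = [[1, 4]].
Insert 3: 3 bumps 4 from row 1; 4 starts row 2. P = [[1, 3], [4]].
Insert 2: 2 bumps 3 from row 1; 3 bumps 4 from row 2; 4 starts row 3. P = [[1, 2], [3], [4]].
Insert 6: appended to row 1. P = [[1, 2, 6], [3], [4]].
Insert 5: 5 bumps 6 from row 1; 6 appends to row 2. P = [[1, 2, 5], [3, 6], [4]].

So P = [[1, 2, 5], [3, 6], [4]], Q = [[1, 2, 5], [3, 6], [4]].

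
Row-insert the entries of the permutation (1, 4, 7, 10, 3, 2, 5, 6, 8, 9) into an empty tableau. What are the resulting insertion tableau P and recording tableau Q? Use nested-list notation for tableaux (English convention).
P = [[1, 2, 5, 6, 8, 9], [3, 7, 10], [4]], Q = [[1, 2, 3, 4, 9, 10], [5, 7, 8], [6]]

Insert each entry of the permutation into P by Schensted row insertion, recording in Q the position of each new cell.

Insert 1: appended to row 1. P = [[1]].
Insert 4: appended to row 1. P = [[1, 4]].
Insert 7: appended to row 1. P = [[1, 4, 7]].
Insert 10: appended to row 1. P = [[1, 4, 7, 10]].
Insert 3: 3 bumps 4 from row 1; 4 starts row 2. P = [[1, 3, 7, 10], [4]].
Insert 2: 2 bumps 3 from row 1; 3 bumps 4 from row 2; 4 starts row 3. P = [[1, 2, 7, 10], [3], [4]].
Insert 5: 5 bumps 7 from row 1; 7 appends to row 2. P = [[1, 2, 5, 10], [3, 7], [4]].
Insert 6: 6 bumps 10 from row 1; 10 appends to row 2. P = [[1, 2, 5, 6], [3, 7, 10], [4]].
Insert 8: appended to row 1. P = [[1, 2, 5, 6, 8], [3, 7, 10], [4]].
Insert 9: appended to row 1. P = [[1, 2, 5, 6, 8, 9], [3, 7, 10], [4]].

So P = [[1, 2, 5, 6, 8, 9], [3, 7, 10], [4]], Q = [[1, 2, 3, 4, 9, 10], [5, 7, 8], [6]].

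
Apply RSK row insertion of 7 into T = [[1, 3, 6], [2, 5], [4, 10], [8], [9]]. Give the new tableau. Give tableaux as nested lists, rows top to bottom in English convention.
[[1, 3, 6, 7], [2, 5], [4, 10], [8], [9]]

7 is larger than every entry of row 1, so it is appended to row 1. The new tableau is [[1, 3, 6, 7], [2, 5], [4, 10], [8], [9]].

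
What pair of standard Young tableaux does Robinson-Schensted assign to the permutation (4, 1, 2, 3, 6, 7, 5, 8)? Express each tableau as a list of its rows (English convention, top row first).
Insert each entry of the permutation into P by Schensted row insertion, recording in Q the position of each new cell.

Insert 4: appended to row 1. P = [[4]].
Insert 1: 1 bumps 4 from row 1; 4 starts row 2. P = [[1], [4]].
Insert 2: appended to row 1. P = [[1, 2], [4]].
Insert 3: appended to row 1. P = [[1, 2, 3], [4]].
Insert 6: appended to row 1. P = [[1, 2, 3, 6], [4]].
Insert 7: appended to row 1. P = [[1, 2, 3, 6, 7], [4]].
Insert 5: 5 bumps 6 from row 1; 6 appends to row 2. P = [[1, 2, 3, 5, 7], [4, 6]].
Insert 8: appended to row 1. P = [[1, 2, 3, 5, 7, 8], [4, 6]].

So P = [[1, 2, 3, 5, 7, 8], [4, 6]], Q = [[1, 3, 4, 5, 6, 8], [2, 7]].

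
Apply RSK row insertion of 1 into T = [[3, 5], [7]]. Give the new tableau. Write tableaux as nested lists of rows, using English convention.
[[1, 5], [3], [7]]

In row 1, 1 replaces 3 (the leftmost entry greater than 1); 3 is bumped to row 2. In row 2, 3 replaces 7 (the leftmost entry greater than 3); 7 is bumped to row 3. 7 starts a new row 3. The new tableau is [[1, 5], [3], [7]].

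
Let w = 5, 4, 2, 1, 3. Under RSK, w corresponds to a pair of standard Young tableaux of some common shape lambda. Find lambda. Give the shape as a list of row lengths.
[2, 1, 1, 1]

Row-insert each entry into an empty tableau.

After inserting 5: P = [[5]].
After inserting 4: P = [[4], [5]].
After inserting 2: P = [[2], [4], [5]].
After inserting 1: P = [[1], [2], [4], [5]].
After inserting 3: P = [[1, 3], [2], [4], [5]].

The final insertion tableau P = [[1, 3], [2], [4], [5]] has shape [2, 1, 1, 1].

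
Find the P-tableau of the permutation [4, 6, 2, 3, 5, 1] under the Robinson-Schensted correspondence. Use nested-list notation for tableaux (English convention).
P = [[1, 3, 5], [2, 6], [4]]

Insert 4: appended to row 1. P = [[4]].
Insert 6: appended to row 1. P = [[4, 6]].
Insert 2: 2 bumps 4 from row 1; 4 starts row 2. P = [[2, 6], [4]].
Insert 3: 3 bumps 6 from row 1; 6 appends to row 2. P = [[2, 3], [4, 6]].
Insert 5: appended to row 1. P = [[2, 3, 5], [4, 6]].
Insert 1: 1 bumps 2 from row 1; 2 bumps 4 from row 2; 4 starts row 3. P = [[1, 3, 5], [2, 6], [4]].

So P = [[1, 3, 5], [2, 6], [4]].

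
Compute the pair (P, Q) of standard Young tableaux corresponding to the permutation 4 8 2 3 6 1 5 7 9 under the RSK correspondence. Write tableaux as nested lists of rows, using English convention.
P = [[1, 3, 5, 7, 9], [2, 6], [4, 8]], Q = [[1, 2, 5, 8, 9], [3, 4], [6, 7]]

Insert each entry of the permutation into P by Schensted row insertion, recording in Q the position of each new cell.

After inserting 4: P = [[4]].
After inserting 8: P = [[4, 8]].
After inserting 2: P = [[2, 8], [4]].
After inserting 3: P = [[2, 3], [4, 8]].
After inserting 6: P = [[2, 3, 6], [4, 8]].
After inserting 1: P = [[1, 3, 6], [2, 8], [4]].
After inserting 5: P = [[1, 3, 5], [2, 6], [4, 8]].
After inserting 7: P = [[1, 3, 5, 7], [2, 6], [4, 8]].
After inserting 9: P = [[1, 3, 5, 7, 9], [2, 6], [4, 8]].

So P = [[1, 3, 5, 7, 9], [2, 6], [4, 8]], Q = [[1, 2, 5, 8, 9], [3, 4], [6, 7]].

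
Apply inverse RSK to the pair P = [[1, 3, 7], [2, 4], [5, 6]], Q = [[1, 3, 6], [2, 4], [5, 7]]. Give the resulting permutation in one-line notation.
5 2 6 4 1 7 3

Reverse the RSK construction: for i from n down to 1, find the cell of Q containing i, remove the entry at that cell from P, and reverse-bump it up through P; the value ejected from row 1 is w(i).

Step i=7: Q has 7 at row 3, column 2; remove 6 from row 3 of P and reverse-bump: 6 enters row 2 and ejects 4; 4 enters row 1 and ejects 3. So w(7) = 3. P is now [[1, 4, 7], [2, 6], [5]].
Step i=6: Q has 6 at row 1, column 3; remove that cell from P, ejecting 7. So w(6) = 7. P is now [[1, 4], [2, 6], [5]].
Step i=5: Q has 5 at row 3, column 1; remove 5 from row 3 of P and reverse-bump: 5 enters row 2 and ejects 2; 2 enters row 1 and ejects 1. So w(5) = 1. P is now [[2, 4], [5, 6]].
Step i=4: Q has 4 at row 2, column 2; remove 6 from row 2 of P and reverse-bump: 6 enters row 1 and ejects 4. So w(4) = 4. P is now [[2, 6], [5]].
Step i=3: Q has 3 at row 1, column 2; remove that cell from P, ejecting 6. So w(3) = 6. P is now [[2], [5]].
Step i=2: Q has 2 at row 2, column 1; remove 5 from row 2 of P and reverse-bump: 5 enters row 1 and ejects 2. So w(2) = 2. P is now [[5]].
Step i=1: Q has 1 at row 1, column 1; remove that cell from P, ejecting 5. So w(1) = 5. P is now [].

So w = 5 2 6 4 1 7 3.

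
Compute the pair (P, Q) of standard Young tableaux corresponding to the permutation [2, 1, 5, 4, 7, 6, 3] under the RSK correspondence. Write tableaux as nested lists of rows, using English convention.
P = [[1, 3, 6], [2, 4, 7], [5]], Q = [[1, 3, 5], [2, 4, 6], [7]]

Insert each entry of the permutation into P by Schensted row insertion, recording in Q the position of each new cell.

Insert 2: appended to row 1. P = [[2]].
Insert 1: 1 bumps 2 from row 1; 2 starts row 2. P = [[1], [2]].
Insert 5: appended to row 1. P = [[1, 5], [2]].
Insert 4: 4 bumps 5 from row 1; 5 appends to row 2. P = [[1, 4], [2, 5]].
Insert 7: appended to row 1. P = [[1, 4, 7], [2, 5]].
Insert 6: 6 bumps 7 from row 1; 7 appends to row 2. P = [[1, 4, 6], [2, 5, 7]].
Insert 3: 3 bumps 4 from row 1; 4 bumps 5 from row 2; 5 starts row 3. P = [[1, 3, 6], [2, 4, 7], [5]].

So P = [[1, 3, 6], [2, 4, 7], [5]], Q = [[1, 3, 5], [2, 4, 6], [7]].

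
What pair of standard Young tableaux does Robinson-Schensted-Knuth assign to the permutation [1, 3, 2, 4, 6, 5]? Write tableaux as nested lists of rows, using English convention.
Insert each entry of the permutation into P by Schensted row insertion, recording in Q the position of each new cell.

Insert 1: appended to row 1. P = [[1]], Q = [[1]].
Insert 3: appended to row 1. P = [[1, 3]], Q = [[1, 2]].
Insert 2: 2 bumps 3 from row 1; 3 starts row 2. P = [[1, 2], [3]], Q = [[1, 2], [3]].
Insert 4: appended to row 1. P = [[1, 2, 4], [3]], Q = [[1, 2, 4], [3]].
Insert 6: appended to row 1. P = [[1, 2, 4, 6], [3]], Q = [[1, 2, 4, 5], [3]].
Insert 5: 5 bumps 6 from row 1; 6 appends to row 2. P = [[1, 2, 4, 5], [3, 6]], Q = [[1, 2, 4, 5], [3, 6]].

So P = [[1, 2, 4, 5], [3, 6]], Q = [[1, 2, 4, 5], [3, 6]].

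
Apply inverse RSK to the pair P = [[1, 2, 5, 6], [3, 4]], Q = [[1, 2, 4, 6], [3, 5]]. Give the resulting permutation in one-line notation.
3 4 1 5 2 6

Reverse the RSK construction: for i from n down to 1, find the cell of Q containing i, remove the entry at that cell from P, and reverse-bump it up through P; the value ejected from row 1 is w(i).

Step i=6: Q has 6 at row 1, column 4; remove that cell from P, ejecting 6. So w(6) = 6. P is now [[1, 2, 5], [3, 4]].
Step i=5: Q has 5 at row 2, column 2; remove 4 from row 2 of P and reverse-bump: 4 enters row 1 and ejects 2. So w(5) = 2. P is now [[1, 4, 5], [3]].
Step i=4: Q has 4 at row 1, column 3; remove that cell from P, ejecting 5. So w(4) = 5. P is now [[1, 4], [3]].
Step i=3: Q has 3 at row 2, column 1; remove 3 from row 2 of P and reverse-bump: 3 enters row 1 and ejects 1. So w(3) = 1. P is now [[3, 4]].
Step i=2: Q has 2 at row 1, column 2; remove that cell from P, ejecting 4. So w(2) = 4. P is now [[3]].
Step i=1: Q has 1 at row 1, column 1; remove that cell from P, ejecting 3. So w(1) = 3. P is now [].

So w = 3 4 1 5 2 6.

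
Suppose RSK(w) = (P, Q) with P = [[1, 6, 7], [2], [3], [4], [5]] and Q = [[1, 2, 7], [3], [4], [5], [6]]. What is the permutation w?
Reverse the RSK construction: for i from n down to 1, find the cell of Q containing i, remove the entry at that cell from P, and reverse-bump it up through P; the value ejected from row 1 is w(i).

Step i=7: Q has 7 at row 1, column 3; remove that cell from P, ejecting 7. So w(7) = 7. P is now [[1, 6], [2], [3], [4], [5]].
Step i=6: Q has 6 at row 5, column 1; remove 5 from row 5 of P and reverse-bump: 5 enters row 4 and ejects 4; 4 enters row 3 and ejects 3; 3 enters row 2 and ejects 2; 2 enters row 1 and ejects 1. So w(6) = 1. P is now [[2, 6], [3], [4], [5]].
Step i=5: Q has 5 at row 4, column 1; remove 5 from row 4 of P and reverse-bump: 5 enters row 3 and ejects 4; 4 enters row 2 and ejects 3; 3 enters row 1 and ejects 2. So w(5) = 2. P is now [[3, 6], [4], [5]].
Step i=4: Q has 4 at row 3, column 1; remove 5 from row 3 of P and reverse-bump: 5 enters row 2 and ejects 4; 4 enters row 1 and ejects 3. So w(4) = 3. P is now [[4, 6], [5]].
Step i=3: Q has 3 at row 2, column 1; remove 5 from row 2 of P and reverse-bump: 5 enters row 1 and ejects 4. So w(3) = 4. P is now [[5, 6]].
Step i=2: Q has 2 at row 1, column 2; remove that cell from P, ejecting 6. So w(2) = 6. P is now [[5]].
Step i=1: Q has 1 at row 1, column 1; remove that cell from P, ejecting 5. So w(1) = 5. P is now [].

So w = 5 6 4 3 2 1 7.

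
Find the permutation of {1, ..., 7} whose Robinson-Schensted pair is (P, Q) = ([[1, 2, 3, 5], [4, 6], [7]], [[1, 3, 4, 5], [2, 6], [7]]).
4 1 2 3 7 6 5

Reverse the RSK construction: for i from n down to 1, find the cell of Q containing i, remove the entry at that cell from P, and reverse-bump it up through P; the value ejected from row 1 is w(i).

Step i=7: Q has 7 at row 3, column 1; remove 7 from row 3 of P and reverse-bump: 7 enters row 2 and ejects 6; 6 enters row 1 and ejects 5. So w(7) = 5. P is now [[1, 2, 3, 6], [4, 7]].
Step i=6: Q has 6 at row 2, column 2; remove 7 from row 2 of P and reverse-bump: 7 enters row 1 and ejects 6. So w(6) = 6. P is now [[1, 2, 3, 7], [4]].
Step i=5: Q has 5 at row 1, column 4; remove that cell from P, ejecting 7. So w(5) = 7. P is now [[1, 2, 3], [4]].
Step i=4: Q has 4 at row 1, column 3; remove that cell from P, ejecting 3. So w(4) = 3. P is now [[1, 2], [4]].
Step i=3: Q has 3 at row 1, column 2; remove that cell from P, ejecting 2. So w(3) = 2. P is now [[1], [4]].
Step i=2: Q has 2 at row 2, column 1; remove 4 from row 2 of P and reverse-bump: 4 enters row 1 and ejects 1. So w(2) = 1. P is now [[4]].
Step i=1: Q has 1 at row 1, column 1; remove that cell from P, ejecting 4. So w(1) = 4. P is now [].

So w = 4 1 2 3 7 6 5.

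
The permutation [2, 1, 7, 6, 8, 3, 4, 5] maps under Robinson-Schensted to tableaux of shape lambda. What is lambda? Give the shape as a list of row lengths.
Row-insert each entry into an empty tableau.

After inserting 2: P = [[2]].
After inserting 1: P = [[1], [2]].
After inserting 7: P = [[1, 7], [2]].
After inserting 6: P = [[1, 6], [2, 7]].
After inserting 8: P = [[1, 6, 8], [2, 7]].
After inserting 3: P = [[1, 3, 8], [2, 6], [7]].
After inserting 4: P = [[1, 3, 4], [2, 6, 8], [7]].
After inserting 5: P = [[1, 3, 4, 5], [2, 6, 8], [7]].

The final insertion tableau P = [[1, 3, 4, 5], [2, 6, 8], [7]] has shape [4, 3, 1].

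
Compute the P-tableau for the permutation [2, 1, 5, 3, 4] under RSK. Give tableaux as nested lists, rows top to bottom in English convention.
After inserting 2: P = [[2]].
After inserting 1: P = [[1], [2]].
After inserting 5: P = [[1, 5], [2]].
After inserting 3: P = [[1, 3], [2, 5]].
After inserting 4: P = [[1, 3, 4], [2, 5]].

So P = [[1, 3, 4], [2, 5]].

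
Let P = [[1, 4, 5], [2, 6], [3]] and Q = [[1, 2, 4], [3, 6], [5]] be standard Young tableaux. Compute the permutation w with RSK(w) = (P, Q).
3 4 2 6 1 5

Reverse the RSK construction: for i from n down to 1, find the cell of Q containing i, remove the entry at that cell from P, and reverse-bump it up through P; the value ejected from row 1 is w(i).

Step i=6: Q has 6 at row 2, column 2; remove 6 from row 2 of P and reverse-bump: 6 enters row 1 and ejects 5. So w(6) = 5. P is now [[1, 4, 6], [2], [3]].
Step i=5: Q has 5 at row 3, column 1; remove 3 from row 3 of P and reverse-bump: 3 enters row 2 and ejects 2; 2 enters row 1 and ejects 1. So w(5) = 1. P is now [[2, 4, 6], [3]].
Step i=4: Q has 4 at row 1, column 3; remove that cell from P, ejecting 6. So w(4) = 6. P is now [[2, 4], [3]].
Step i=3: Q has 3 at row 2, column 1; remove 3 from row 2 of P and reverse-bump: 3 enters row 1 and ejects 2. So w(3) = 2. P is now [[3, 4]].
Step i=2: Q has 2 at row 1, column 2; remove that cell from P, ejecting 4. So w(2) = 4. P is now [[3]].
Step i=1: Q has 1 at row 1, column 1; remove that cell from P, ejecting 3. So w(1) = 3. P is now [].

So w = 3 4 2 6 1 5.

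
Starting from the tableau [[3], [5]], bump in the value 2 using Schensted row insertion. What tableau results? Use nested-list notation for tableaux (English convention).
[[2], [3], [5]]

In row 1, 2 replaces 3 (the leftmost entry greater than 2); 3 is bumped to row 2. In row 2, 3 replaces 5 (the leftmost entry greater than 3); 5 is bumped to row 3. 5 starts a new row 3. The new tableau is [[2], [3], [5]].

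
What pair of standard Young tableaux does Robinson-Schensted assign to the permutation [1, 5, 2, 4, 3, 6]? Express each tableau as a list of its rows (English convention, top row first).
P = [[1, 2, 3, 6], [4], [5]], Q = [[1, 2, 4, 6], [3], [5]]

Insert each entry of the permutation into P by Schensted row insertion, recording in Q the position of each new cell.

Insert 1: appended to row 1. P = [[1]], Q = [[1]].
Insert 5: appended to row 1. P = [[1, 5]], Q = [[1, 2]].
Insert 2: 2 bumps 5 from row 1; 5 starts row 2. P = [[1, 2], [5]], Q = [[1, 2], [3]].
Insert 4: appended to row 1. P = [[1, 2, 4], [5]], Q = [[1, 2, 4], [3]].
Insert 3: 3 bumps 4 from row 1; 4 bumps 5 from row 2; 5 starts row 3. P = [[1, 2, 3], [4], [5]], Q = [[1, 2, 4], [3], [5]].
Insert 6: appended to row 1. P = [[1, 2, 3, 6], [4], [5]], Q = [[1, 2, 4, 6], [3], [5]].

So P = [[1, 2, 3, 6], [4], [5]], Q = [[1, 2, 4, 6], [3], [5]].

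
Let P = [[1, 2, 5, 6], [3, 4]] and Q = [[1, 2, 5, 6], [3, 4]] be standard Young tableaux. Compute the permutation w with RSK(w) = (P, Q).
Reverse the RSK construction: for i from n down to 1, find the cell of Q containing i, remove the entry at that cell from P, and reverse-bump it up through P; the value ejected from row 1 is w(i).

Step i=6: Q has 6 at row 1, column 4; remove that cell from P, ejecting 6. So w(6) = 6. P is now [[1, 2, 5], [3, 4]].
Step i=5: Q has 5 at row 1, column 3; remove that cell from P, ejecting 5. So w(5) = 5. P is now [[1, 2], [3, 4]].
Step i=4: Q has 4 at row 2, column 2; remove 4 from row 2 of P and reverse-bump: 4 enters row 1 and ejects 2. So w(4) = 2. P is now [[1, 4], [3]].
Step i=3: Q has 3 at row 2, column 1; remove 3 from row 2 of P and reverse-bump: 3 enters row 1 and ejects 1. So w(3) = 1. P is now [[3, 4]].
Step i=2: Q has 2 at row 1, column 2; remove that cell from P, ejecting 4. So w(2) = 4. P is now [[3]].
Step i=1: Q has 1 at row 1, column 1; remove that cell from P, ejecting 3. So w(1) = 3. P is now [].

So w = 3 4 1 2 5 6.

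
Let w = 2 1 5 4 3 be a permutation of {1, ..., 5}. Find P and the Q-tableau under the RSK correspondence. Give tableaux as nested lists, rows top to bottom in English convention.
Insert each entry of the permutation into P by Schensted row insertion, recording in Q the position of each new cell.

Insert 2: appended to row 1. P = [[2]].
Insert 1: 1 bumps 2 from row 1; 2 starts row 2. P = [[1], [2]].
Insert 5: appended to row 1. P = [[1, 5], [2]].
Insert 4: 4 bumps 5 from row 1; 5 appends to row 2. P = [[1, 4], [2, 5]].
Insert 3: 3 bumps 4 from row 1; 4 bumps 5 from row 2; 5 starts row 3. P = [[1, 3], [2, 4], [5]].

So P = [[1, 3], [2, 4], [5]], Q = [[1, 3], [2, 4], [5]].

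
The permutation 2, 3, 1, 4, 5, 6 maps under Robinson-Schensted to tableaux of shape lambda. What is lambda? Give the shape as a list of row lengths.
Row-insert each entry into an empty tableau.

After inserting 2: P = [[2]].
After inserting 3: P = [[2, 3]].
After inserting 1: P = [[1, 3], [2]].
After inserting 4: P = [[1, 3, 4], [2]].
After inserting 5: P = [[1, 3, 4, 5], [2]].
After inserting 6: P = [[1, 3, 4, 5, 6], [2]].

The final insertion tableau P = [[1, 3, 4, 5, 6], [2]] has shape [5, 1].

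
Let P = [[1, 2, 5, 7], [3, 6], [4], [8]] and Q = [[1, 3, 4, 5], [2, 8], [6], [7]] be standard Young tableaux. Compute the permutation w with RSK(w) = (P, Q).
Reverse the RSK construction: for i from n down to 1, find the cell of Q containing i, remove the entry at that cell from P, and reverse-bump it up through P; the value ejected from row 1 is w(i).

Step i=8: Q has 8 at row 2, column 2; remove 6 from row 2 of P and reverse-bump: 6 enters row 1 and ejects 5. So w(8) = 5. P is now [[1, 2, 6, 7], [3], [4], [8]].
Step i=7: Q has 7 at row 4, column 1; remove 8 from row 4 of P and reverse-bump: 8 enters row 3 and ejects 4; 4 enters row 2 and ejects 3; 3 enters row 1 and ejects 2. So w(7) = 2. P is now [[1, 3, 6, 7], [4], [8]].
Step i=6: Q has 6 at row 3, column 1; remove 8 from row 3 of P and reverse-bump: 8 enters row 2 and ejects 4; 4 enters row 1 and ejects 3. So w(6) = 3. P is now [[1, 4, 6, 7], [8]].
Step i=5: Q has 5 at row 1, column 4; remove that cell from P, ejecting 7. So w(5) = 7. P is now [[1, 4, 6], [8]].
Step i=4: Q has 4 at row 1, column 3; remove that cell from P, ejecting 6. So w(4) = 6. P is now [[1, 4], [8]].
Step i=3: Q has 3 at row 1, column 2; remove that cell from P, ejecting 4. So w(3) = 4. P is now [[1], [8]].
Step i=2: Q has 2 at row 2, column 1; remove 8 from row 2 of P and reverse-bump: 8 enters row 1 and ejects 1. So w(2) = 1. P is now [[8]].
Step i=1: Q has 1 at row 1, column 1; remove that cell from P, ejecting 8. So w(1) = 8. P is now [].

So w = 8 1 4 6 7 3 2 5.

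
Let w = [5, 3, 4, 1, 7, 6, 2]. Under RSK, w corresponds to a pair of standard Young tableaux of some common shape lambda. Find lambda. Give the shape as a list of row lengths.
[3, 2, 2]

Row-insert each entry into an empty tableau.

After inserting 5: P = [[5]].
After inserting 3: P = [[3], [5]].
After inserting 4: P = [[3, 4], [5]].
After inserting 1: P = [[1, 4], [3], [5]].
After inserting 7: P = [[1, 4, 7], [3], [5]].
After inserting 6: P = [[1, 4, 6], [3, 7], [5]].
After inserting 2: P = [[1, 2, 6], [3, 4], [5, 7]].

The final insertion tableau P = [[1, 2, 6], [3, 4], [5, 7]] has shape [3, 2, 2].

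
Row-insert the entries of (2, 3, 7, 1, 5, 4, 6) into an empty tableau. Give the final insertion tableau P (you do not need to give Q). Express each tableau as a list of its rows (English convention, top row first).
Insert 2: appended to row 1. P = [[2]].
Insert 3: appended to row 1. P = [[2, 3]].
Insert 7: appended to row 1. P = [[2, 3, 7]].
Insert 1: 1 bumps 2 from row 1; 2 starts row 2. P = [[1, 3, 7], [2]].
Insert 5: 5 bumps 7 from row 1; 7 appends to row 2. P = [[1, 3, 5], [2, 7]].
Insert 4: 4 bumps 5 from row 1; 5 bumps 7 from row 2; 7 starts row 3. P = [[1, 3, 4], [2, 5], [7]].
Insert 6: appended to row 1. P = [[1, 3, 4, 6], [2, 5], [7]].

So P = [[1, 3, 4, 6], [2, 5], [7]].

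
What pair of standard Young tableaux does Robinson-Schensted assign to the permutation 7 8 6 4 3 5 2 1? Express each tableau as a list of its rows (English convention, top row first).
Insert each entry of the permutation into P by Schensted row insertion, recording in Q the position of each new cell.

Insert 7: appended to row 1. P = [[7]], Q = [[1]].
Insert 8: appended to row 1. P = [[7, 8]], Q = [[1, 2]].
Insert 6: 6 bumps 7 from row 1; 7 starts row 2. P = [[6, 8], [7]], Q = [[1, 2], [3]].
Insert 4: 4 bumps 6 from row 1; 6 bumps 7 from row 2; 7 starts row 3. P = [[4, 8], [6], [7]], Q = [[1, 2], [3], [4]].
Insert 3: 3 bumps 4 from row 1; 4 bumps 6 from row 2; 6 bumps 7 from row 3; 7 starts row 4. P = [[3, 8], [4], [6], [7]], Q = [[1, 2], [3], [4], [5]].
Insert 5: 5 bumps 8 from row 1; 8 appends to row 2. P = [[3, 5], [4, 8], [6], [7]], Q = [[1, 2], [3, 6], [4], [5]].
Insert 2: 2 bumps 3 from row 1; 3 bumps 4 from row 2; 4 bumps 6 from row 3; 6 bumps 7 from row 4; 7 starts row 5. P = [[2, 5], [3, 8], [4], [6], [7]], Q = [[1, 2], [3, 6], [4], [5], [7]].
Insert 1: 1 bumps 2 from row 1; 2 bumps 3 from row 2; 3 bumps 4 from row 3; 4 bumps 6 from row 4; 6 bumps 7 from row 5; 7 starts row 6. P = [[1, 5], [2, 8], [3], [4], [6], [7]], Q = [[1, 2], [3, 6], [4], [5], [7], [8]].

So P = [[1, 5], [2, 8], [3], [4], [6], [7]], Q = [[1, 2], [3, 6], [4], [5], [7], [8]].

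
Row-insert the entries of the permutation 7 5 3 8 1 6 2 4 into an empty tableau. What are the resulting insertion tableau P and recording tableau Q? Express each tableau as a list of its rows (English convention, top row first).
P = [[1, 2, 4], [3, 6], [5, 8], [7]], Q = [[1, 4, 8], [2, 6], [3, 7], [5]]

Insert each entry of the permutation into P by Schensted row insertion, recording in Q the position of each new cell.

Insert 7: appended to row 1. P = [[7]].
Insert 5: 5 bumps 7 from row 1; 7 starts row 2. P = [[5], [7]].
Insert 3: 3 bumps 5 from row 1; 5 bumps 7 from row 2; 7 starts row 3. P = [[3], [5], [7]].
Insert 8: appended to row 1. P = [[3, 8], [5], [7]].
Insert 1: 1 bumps 3 from row 1; 3 bumps 5 from row 2; 5 bumps 7 from row 3; 7 starts row 4. P = [[1, 8], [3], [5], [7]].
Insert 6: 6 bumps 8 from row 1; 8 appends to row 2. P = [[1, 6], [3, 8], [5], [7]].
Insert 2: 2 bumps 6 from row 1; 6 bumps 8 from row 2; 8 appends to row 3. P = [[1, 2], [3, 6], [5, 8], [7]].
Insert 4: appended to row 1. P = [[1, 2, 4], [3, 6], [5, 8], [7]].

So P = [[1, 2, 4], [3, 6], [5, 8], [7]], Q = [[1, 4, 8], [2, 6], [3, 7], [5]].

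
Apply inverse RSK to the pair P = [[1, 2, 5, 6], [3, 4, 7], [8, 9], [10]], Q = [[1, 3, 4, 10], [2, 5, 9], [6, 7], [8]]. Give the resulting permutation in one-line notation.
Reverse the RSK construction: for i from n down to 1, find the cell of Q containing i, remove the entry at that cell from P, and reverse-bump it up through P; the value ejected from row 1 is w(i).

Step i=10: Q has 10 at row 1, column 4; remove that cell from P, ejecting 6. So w(10) = 6. P is now [[1, 2, 5], [3, 4, 7], [8, 9], [10]].
Step i=9: Q has 9 at row 2, column 3; remove 7 from row 2 of P and reverse-bump: 7 enters row 1 and ejects 5. So w(9) = 5. P is now [[1, 2, 7], [3, 4], [8, 9], [10]].
Step i=8: Q has 8 at row 4, column 1; remove 10 from row 4 of P and reverse-bump: 10 enters row 3 and ejects 9; 9 enters row 2 and ejects 4; 4 enters row 1 and ejects 2. So w(8) = 2. P is now [[1, 4, 7], [3, 9], [8, 10]].
Step i=7: Q has 7 at row 3, column 2; remove 10 from row 3 of P and reverse-bump: 10 enters row 2 and ejects 9; 9 enters row 1 and ejects 7. So w(7) = 7. P is now [[1, 4, 9], [3, 10], [8]].
Step i=6: Q has 6 at row 3, column 1; remove 8 from row 3 of P and reverse-bump: 8 enters row 2 and ejects 3; 3 enters row 1 and ejects 1. So w(6) = 1. P is now [[3, 4, 9], [8, 10]].
Step i=5: Q has 5 at row 2, column 2; remove 10 from row 2 of P and reverse-bump: 10 enters row 1 and ejects 9. So w(5) = 9. P is now [[3, 4, 10], [8]].
Step i=4: Q has 4 at row 1, column 3; remove that cell from P, ejecting 10. So w(4) = 10. P is now [[3, 4], [8]].
Step i=3: Q has 3 at row 1, column 2; remove that cell from P, ejecting 4. So w(3) = 4. P is now [[3], [8]].
Step i=2: Q has 2 at row 2, column 1; remove 8 from row 2 of P and reverse-bump: 8 enters row 1 and ejects 3. So w(2) = 3. P is now [[8]].
Step i=1: Q has 1 at row 1, column 1; remove that cell from P, ejecting 8. So w(1) = 8. P is now [].

So w = 8 3 4 10 9 1 7 2 5 6.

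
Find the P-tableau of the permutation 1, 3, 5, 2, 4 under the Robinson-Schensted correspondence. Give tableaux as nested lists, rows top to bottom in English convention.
P = [[1, 2, 4], [3, 5]]

Insert 1: appended to row 1. P = [[1]].
Insert 3: appended to row 1. P = [[1, 3]].
Insert 5: appended to row 1. P = [[1, 3, 5]].
Insert 2: 2 bumps 3 from row 1; 3 starts row 2. P = [[1, 2, 5], [3]].
Insert 4: 4 bumps 5 from row 1; 5 appends to row 2. P = [[1, 2, 4], [3, 5]].

So P = [[1, 2, 4], [3, 5]].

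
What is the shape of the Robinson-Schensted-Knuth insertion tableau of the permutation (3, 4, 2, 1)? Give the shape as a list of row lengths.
Row-insert each entry into an empty tableau.

After inserting 3: P = [[3]].
After inserting 4: P = [[3, 4]].
After inserting 2: P = [[2, 4], [3]].
After inserting 1: P = [[1, 4], [2], [3]].

The final insertion tableau P = [[1, 4], [2], [3]] has shape [2, 1, 1].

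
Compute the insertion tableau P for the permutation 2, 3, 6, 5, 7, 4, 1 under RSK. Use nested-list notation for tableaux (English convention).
Insert 2: appended to row 1. P = [[2]].
Insert 3: appended to row 1. P = [[2, 3]].
Insert 6: appended to row 1. P = [[2, 3, 6]].
Insert 5: 5 bumps 6 from row 1; 6 starts row 2. P = [[2, 3, 5], [6]].
Insert 7: appended to row 1. P = [[2, 3, 5, 7], [6]].
Insert 4: 4 bumps 5 from row 1; 5 bumps 6 from row 2; 6 starts row 3. P = [[2, 3, 4, 7], [5], [6]].
Insert 1: 1 bumps 2 from row 1; 2 bumps 5 from row 2; 5 bumps 6 from row 3; 6 starts row 4. P = [[1, 3, 4, 7], [2], [5], [6]].

So P = [[1, 3, 4, 7], [2], [5], [6]].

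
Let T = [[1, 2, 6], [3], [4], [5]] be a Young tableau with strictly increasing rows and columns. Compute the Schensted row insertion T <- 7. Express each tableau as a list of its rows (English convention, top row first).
[[1, 2, 6, 7], [3], [4], [5]]

7 is larger than every entry of row 1, so it is appended to row 1. The new tableau is [[1, 2, 6, 7], [3], [4], [5]].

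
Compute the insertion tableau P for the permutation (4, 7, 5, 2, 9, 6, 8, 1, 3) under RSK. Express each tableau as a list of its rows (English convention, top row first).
P = [[1, 3, 6, 8], [2, 5], [4, 9], [7]]

After inserting 4: P = [[4]].
After inserting 7: P = [[4, 7]].
After inserting 5: P = [[4, 5], [7]].
After inserting 2: P = [[2, 5], [4], [7]].
After inserting 9: P = [[2, 5, 9], [4], [7]].
After inserting 6: P = [[2, 5, 6], [4, 9], [7]].
After inserting 8: P = [[2, 5, 6, 8], [4, 9], [7]].
After inserting 1: P = [[1, 5, 6, 8], [2, 9], [4], [7]].
After inserting 3: P = [[1, 3, 6, 8], [2, 5], [4, 9], [7]].

So P = [[1, 3, 6, 8], [2, 5], [4, 9], [7]].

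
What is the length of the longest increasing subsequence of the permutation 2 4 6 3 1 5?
3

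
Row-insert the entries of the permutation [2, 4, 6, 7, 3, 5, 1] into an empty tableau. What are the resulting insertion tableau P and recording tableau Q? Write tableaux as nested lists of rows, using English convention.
Insert each entry of the permutation into P by Schensted row insertion, recording in Q the position of each new cell.

Insert 2: appended to row 1. P = [[2]], Q = [[1]].
Insert 4: appended to row 1. P = [[2, 4]], Q = [[1, 2]].
Insert 6: appended to row 1. P = [[2, 4, 6]], Q = [[1, 2, 3]].
Insert 7: appended to row 1. P = [[2, 4, 6, 7]], Q = [[1, 2, 3, 4]].
Insert 3: 3 bumps 4 from row 1; 4 starts row 2. P = [[2, 3, 6, 7], [4]], Q = [[1, 2, 3, 4], [5]].
Insert 5: 5 bumps 6 from row 1; 6 appends to row 2. P = [[2, 3, 5, 7], [4, 6]], Q = [[1, 2, 3, 4], [5, 6]].
Insert 1: 1 bumps 2 from row 1; 2 bumps 4 from row 2; 4 starts row 3. P = [[1, 3, 5, 7], [2, 6], [4]], Q = [[1, 2, 3, 4], [5, 6], [7]].

So P = [[1, 3, 5, 7], [2, 6], [4]], Q = [[1, 2, 3, 4], [5, 6], [7]].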